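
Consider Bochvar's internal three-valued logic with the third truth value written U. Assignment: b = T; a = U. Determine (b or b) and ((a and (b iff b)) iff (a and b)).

b or b = T or T = T
b iff b = T iff T = T
a and (b iff b) = U and T = U
a and b = U and T = U
(a and (b iff b)) iff (a and b) = U iff U = U
(b or b) and ((a and (b iff b)) iff (a and b)) = T and U = U

U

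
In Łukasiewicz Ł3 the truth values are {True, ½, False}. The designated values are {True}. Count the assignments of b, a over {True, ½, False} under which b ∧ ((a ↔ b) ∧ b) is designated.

1

Designated under: (b=True, a=True).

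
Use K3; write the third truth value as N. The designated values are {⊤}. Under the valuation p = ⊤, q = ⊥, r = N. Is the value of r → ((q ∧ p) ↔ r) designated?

No

q ∧ p = ⊥ ∧ ⊤ = ⊥
(q ∧ p) ↔ r = ⊥ ↔ N = N
r → ((q ∧ p) ↔ r) = N → N = N
N ∉ {⊤}.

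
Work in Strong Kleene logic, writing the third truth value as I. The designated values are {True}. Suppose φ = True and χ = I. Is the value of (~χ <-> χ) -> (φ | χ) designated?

Yes

~χ = ~I = I
~χ <-> χ = I <-> I = I
φ | χ = True | I = True
(~χ <-> χ) -> (φ | χ) = I -> True = True  [~I | True]
True ∈ {True}.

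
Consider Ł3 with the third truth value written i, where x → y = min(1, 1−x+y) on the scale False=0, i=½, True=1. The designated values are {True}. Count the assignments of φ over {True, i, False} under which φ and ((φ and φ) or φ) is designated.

1

φ=True: True ✓
φ=i: i ·
φ=False: False ·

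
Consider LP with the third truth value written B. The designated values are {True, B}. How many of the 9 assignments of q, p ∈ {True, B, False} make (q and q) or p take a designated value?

Of the 9 assignments, 8 give a value in {True, B}.

8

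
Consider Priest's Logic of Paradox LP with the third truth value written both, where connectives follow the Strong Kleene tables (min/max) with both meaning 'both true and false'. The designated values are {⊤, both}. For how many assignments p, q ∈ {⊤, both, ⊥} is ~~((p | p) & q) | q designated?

Of the 9 assignments, 6 give a value in {⊤, both}.

6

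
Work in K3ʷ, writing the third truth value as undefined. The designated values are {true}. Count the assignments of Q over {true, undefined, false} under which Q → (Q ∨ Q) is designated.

2

Q=true: true ✓
Q=undefined: undefined ·
Q=false: true ✓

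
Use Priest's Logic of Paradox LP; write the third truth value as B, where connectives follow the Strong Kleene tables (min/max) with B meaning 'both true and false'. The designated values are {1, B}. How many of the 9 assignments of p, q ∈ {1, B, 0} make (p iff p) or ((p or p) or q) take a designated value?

9

Of the 9 assignments, 9 give a value in {1, B}.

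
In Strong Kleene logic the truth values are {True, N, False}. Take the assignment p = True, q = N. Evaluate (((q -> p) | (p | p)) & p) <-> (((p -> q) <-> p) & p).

q -> p = N -> True = True  [~N | True]
p | p = True | True = True
(q -> p) | (p | p) = True | True = True
((q -> p) | (p | p)) & p = True & True = True
p -> q = True -> N = N
(p -> q) <-> p = N <-> True = N
((p -> q) <-> p) & p = N & True = N
(((q -> p) | (p | p)) & p) <-> (((p -> q) <-> p) & p) = True <-> N = N

N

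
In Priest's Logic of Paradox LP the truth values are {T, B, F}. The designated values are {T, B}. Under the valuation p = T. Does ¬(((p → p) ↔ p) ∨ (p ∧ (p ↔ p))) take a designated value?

p → p = T → T = T
(p → p) ↔ p = T ↔ T = T
p ↔ p = T ↔ T = T
p ∧ (p ↔ p) = T ∧ T = T
((p → p) ↔ p) ∨ (p ∧ (p ↔ p)) = T ∨ T = T
¬(((p → p) ↔ p) ∨ (p ∧ (p ↔ p))) = ¬T = F
F ∉ {T, B}.

No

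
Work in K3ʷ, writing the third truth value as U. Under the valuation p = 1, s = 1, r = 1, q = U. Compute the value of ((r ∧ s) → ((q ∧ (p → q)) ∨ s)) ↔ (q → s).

r ∧ s = 1 ∧ 1 = 1
p → q = 1 → U = U  [any arg is the third value ⇒ result is the third value]
q ∧ (p → q) = U ∧ U = U
(q ∧ (p → q)) ∨ s = U ∨ 1 = U
(r ∧ s) → ((q ∧ (p → q)) ∨ s) = 1 → U = U
q → s = U → 1 = U
((r ∧ s) → ((q ∧ (p → q)) ∨ s)) ↔ (q → s) = U ↔ U = U

U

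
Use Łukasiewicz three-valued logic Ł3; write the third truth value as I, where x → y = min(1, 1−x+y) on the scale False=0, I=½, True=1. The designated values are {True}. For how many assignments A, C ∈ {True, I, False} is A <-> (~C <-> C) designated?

3

Designated under: (A=True, C=I); (A=False, C=True); (A=False, C=False).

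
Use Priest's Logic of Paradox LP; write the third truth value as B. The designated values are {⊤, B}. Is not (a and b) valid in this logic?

Countermodel: a=⊤, b=⊤ gives ⊥, which is not designated.

No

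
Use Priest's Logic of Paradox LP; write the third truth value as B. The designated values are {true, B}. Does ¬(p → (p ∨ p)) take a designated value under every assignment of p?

No

Countermodel: p=true gives false, which is not designated.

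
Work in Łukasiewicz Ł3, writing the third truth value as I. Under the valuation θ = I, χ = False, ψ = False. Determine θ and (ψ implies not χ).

I

not χ = not False = True
ψ implies not χ = False implies True = True
θ and (ψ implies not χ) = I and True = I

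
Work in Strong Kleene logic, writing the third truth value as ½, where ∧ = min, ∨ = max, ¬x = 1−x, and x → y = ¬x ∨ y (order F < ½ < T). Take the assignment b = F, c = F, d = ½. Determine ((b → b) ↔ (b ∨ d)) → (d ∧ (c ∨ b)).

½

b → b = F → F = T
b ∨ d = F ∨ ½ = ½
(b → b) ↔ (b ∨ d) = T ↔ ½ = ½
c ∨ b = F ∨ F = F
d ∧ (c ∨ b) = ½ ∧ F = F
((b → b) ↔ (b ∨ d)) → (d ∧ (c ∨ b)) = ½ → F = ½  [¬½ ∨ F]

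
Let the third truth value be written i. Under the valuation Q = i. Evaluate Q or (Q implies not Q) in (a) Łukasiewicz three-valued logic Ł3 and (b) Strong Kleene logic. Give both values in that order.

In Łukasiewicz three-valued logic Ł3: not Q = not i = i
Q implies not Q = i implies i = T  [min(1, 1−½+½)]
Q or (Q implies not Q) = i or T = T
In Strong Kleene logic: not Q = not i = i
Q implies not Q = i implies i = i  [not i or i]
Q or (Q implies not Q) = i or i = i
They differ because Łukasiewicz three-valued logic Ł3 and Strong Kleene logic treat i differently under implication.

T; i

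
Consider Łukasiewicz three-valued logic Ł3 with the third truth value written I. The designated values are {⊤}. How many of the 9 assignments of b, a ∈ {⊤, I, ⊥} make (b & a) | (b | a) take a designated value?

5

Of the 9 assignments, 5 give a value in {⊤}.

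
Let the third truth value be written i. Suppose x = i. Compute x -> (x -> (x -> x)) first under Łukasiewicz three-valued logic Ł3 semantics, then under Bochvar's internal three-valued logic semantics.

True; i

In Łukasiewicz three-valued logic Ł3: x -> x = i -> i = True  [min(1, 1−½+½)]
x -> (x -> x) = i -> True = True
x -> (x -> (x -> x)) = i -> True = True
In Bochvar's internal three-valued logic: x -> x = i -> i = i  [any arg is the third value ⇒ result is the third value]
x -> (x -> x) = i -> i = i
x -> (x -> (x -> x)) = i -> i = i
They differ because Łukasiewicz three-valued logic Ł3 and Bochvar's internal three-valued logic treat i differently under the binary connectives.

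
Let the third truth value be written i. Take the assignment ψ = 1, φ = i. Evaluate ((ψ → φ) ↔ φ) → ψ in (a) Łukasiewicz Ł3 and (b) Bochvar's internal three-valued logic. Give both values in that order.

1; i

In Łukasiewicz Ł3: ψ → φ = 1 → i = i  [min(1, 1−1+½)]
(ψ → φ) ↔ φ = i ↔ i = 1
((ψ → φ) ↔ φ) → ψ = 1 → 1 = 1
In Bochvar's internal three-valued logic: ψ → φ = 1 → i = i  [any arg is the third value ⇒ result is the third value]
(ψ → φ) ↔ φ = i ↔ i = i
((ψ → φ) ↔ φ) → ψ = i → 1 = i
They differ because Łukasiewicz Ł3 and Bochvar's internal three-valued logic treat i differently under the binary connectives.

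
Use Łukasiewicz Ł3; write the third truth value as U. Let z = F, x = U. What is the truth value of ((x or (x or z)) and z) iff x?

x or z = U or F = U
x or (x or z) = U or U = U
(x or (x or z)) and z = U and F = F
((x or (x or z)) and z) iff x = F iff U = U  [1 − |0−½|]

U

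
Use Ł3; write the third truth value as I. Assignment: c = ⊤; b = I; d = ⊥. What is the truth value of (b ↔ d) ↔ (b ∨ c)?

I

b ↔ d = I ↔ ⊥ = I  [1 − |½−0|]
b ∨ c = I ∨ ⊤ = ⊤
(b ↔ d) ↔ (b ∨ c) = I ↔ ⊤ = I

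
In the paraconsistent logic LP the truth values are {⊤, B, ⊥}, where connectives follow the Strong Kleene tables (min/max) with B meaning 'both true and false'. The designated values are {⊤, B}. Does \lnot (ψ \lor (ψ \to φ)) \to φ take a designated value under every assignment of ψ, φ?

Every assignment of ψ, φ over {⊤, B, ⊥} gives a value in {⊤, B}.
In particular, with ψ=B, φ=B: \lnot (ψ \lor (ψ \to φ)) \to φ = B.

Yes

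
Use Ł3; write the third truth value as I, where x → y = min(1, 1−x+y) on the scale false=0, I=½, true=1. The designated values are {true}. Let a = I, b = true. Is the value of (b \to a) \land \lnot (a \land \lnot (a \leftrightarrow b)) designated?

b \to a = true \to I = I
a \leftrightarrow b = I \leftrightarrow true = I
\lnot (a \leftrightarrow b) = \lnot I = I
a \land \lnot (a \leftrightarrow b) = I \land I = I
\lnot (a \land \lnot (a \leftrightarrow b)) = \lnot I = I
(b \to a) \land \lnot (a \land \lnot (a \leftrightarrow b)) = I \land I = I
I ∉ {true}.

No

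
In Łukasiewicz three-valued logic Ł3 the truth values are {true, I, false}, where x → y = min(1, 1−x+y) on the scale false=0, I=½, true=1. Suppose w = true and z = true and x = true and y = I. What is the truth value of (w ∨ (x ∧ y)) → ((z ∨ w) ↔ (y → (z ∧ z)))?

x ∧ y = true ∧ I = I
w ∨ (x ∧ y) = true ∨ I = true
z ∨ w = true ∨ true = true
z ∧ z = true ∧ true = true
y → (z ∧ z) = I → true = true  [min(1, 1−½+1)]
(z ∨ w) ↔ (y → (z ∧ z)) = true ↔ true = true
(w ∨ (x ∧ y)) → ((z ∨ w) ↔ (y → (z ∧ z))) = true → true = true

true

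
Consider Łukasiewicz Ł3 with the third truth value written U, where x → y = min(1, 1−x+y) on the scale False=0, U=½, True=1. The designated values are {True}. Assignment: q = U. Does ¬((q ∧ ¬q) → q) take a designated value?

No

¬q = ¬U = U
q ∧ ¬q = U ∧ U = U
(q ∧ ¬q) → q = U → U = True  [min(1, 1−½+½)]
¬((q ∧ ¬q) → q) = ¬True = False
False ∉ {True}.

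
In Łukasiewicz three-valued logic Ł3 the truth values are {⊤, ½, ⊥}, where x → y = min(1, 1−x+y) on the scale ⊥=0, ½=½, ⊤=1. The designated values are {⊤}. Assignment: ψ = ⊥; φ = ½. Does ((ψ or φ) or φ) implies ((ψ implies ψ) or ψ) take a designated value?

ψ or φ = ⊥ or ½ = ½
(ψ or φ) or φ = ½ or ½ = ½
ψ implies ψ = ⊥ implies ⊥ = ⊤
(ψ implies ψ) or ψ = ⊤ or ⊥ = ⊤
((ψ or φ) or φ) implies ((ψ implies ψ) or ψ) = ½ implies ⊤ = ⊤  [min(1, 1−½+1)]
⊤ ∈ {⊤}.

Yes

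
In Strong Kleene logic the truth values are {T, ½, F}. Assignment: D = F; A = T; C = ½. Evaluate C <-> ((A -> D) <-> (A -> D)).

A -> D = T -> F = F
A -> D = T -> F = F
(A -> D) <-> (A -> D) = F <-> F = T
C <-> ((A -> D) <-> (A -> D)) = ½ <-> T = ½

½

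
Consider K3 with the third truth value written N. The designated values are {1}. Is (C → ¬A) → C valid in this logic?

No

Countermodel: C=N, A=1 gives N, which is not designated.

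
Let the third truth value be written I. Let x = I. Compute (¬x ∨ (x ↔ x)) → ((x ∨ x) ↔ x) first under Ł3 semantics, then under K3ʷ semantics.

In Ł3: ¬x = ¬I = I
x ↔ x = I ↔ I = True  [1 − |½−½|]
¬x ∨ (x ↔ x) = I ∨ True = True
x ∨ x = I ∨ I = I
(x ∨ x) ↔ x = I ↔ I = True
(¬x ∨ (x ↔ x)) → ((x ∨ x) ↔ x) = True → True = True
In K3ʷ: ¬x = ¬I = I
x ↔ x = I ↔ I = I
¬x ∨ (x ↔ x) = I ∨ I = I
x ∨ x = I ∨ I = I
(x ∨ x) ↔ x = I ↔ I = I
(¬x ∨ (x ↔ x)) → ((x ∨ x) ↔ x) = I → I = I  [any arg is the third value ⇒ result is the third value]
They differ because Ł3 and K3ʷ treat I differently under the binary connectives.

True; I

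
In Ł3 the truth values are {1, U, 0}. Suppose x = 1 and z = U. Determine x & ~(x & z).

x & z = 1 & U = U
~(x & z) = ~U = U
x & ~(x & z) = 1 & U = U

U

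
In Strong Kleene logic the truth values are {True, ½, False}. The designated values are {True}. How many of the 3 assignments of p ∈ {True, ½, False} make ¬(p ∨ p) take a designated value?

p=True: False ·
p=½: ½ ·
p=False: True ✓

1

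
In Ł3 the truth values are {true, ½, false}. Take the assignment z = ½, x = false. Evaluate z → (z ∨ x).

z ∨ x = ½ ∨ false = ½
z → (z ∨ x) = ½ → ½ = true

true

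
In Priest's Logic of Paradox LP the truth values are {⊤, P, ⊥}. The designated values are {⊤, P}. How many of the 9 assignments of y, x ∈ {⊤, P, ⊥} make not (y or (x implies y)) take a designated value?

Designated under: (y=P, x=⊤); (y=P, x=P); (y=⊥, x=⊤); (y=⊥, x=P).

4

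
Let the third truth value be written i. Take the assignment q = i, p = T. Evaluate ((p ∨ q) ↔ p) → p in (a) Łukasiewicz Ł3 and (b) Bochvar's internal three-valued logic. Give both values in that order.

In Łukasiewicz Ł3: p ∨ q = T ∨ i = T
(p ∨ q) ↔ p = T ↔ T = T
((p ∨ q) ↔ p) → p = T → T = T
In Bochvar's internal three-valued logic: p ∨ q = T ∨ i = i
(p ∨ q) ↔ p = i ↔ T = i
((p ∨ q) ↔ p) → p = i → T = i
They differ because Łukasiewicz Ł3 and Bochvar's internal three-valued logic treat i differently under the binary connectives.

T; i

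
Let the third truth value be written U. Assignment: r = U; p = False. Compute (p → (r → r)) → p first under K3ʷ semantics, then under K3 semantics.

U; False

In K3ʷ: r → r = U → U = U
p → (r → r) = False → U = U
(p → (r → r)) → p = U → False = U
In K3: r → r = U → U = U  [¬U ∨ U]
p → (r → r) = False → U = True
(p → (r → r)) → p = True → False = False
They differ because K3ʷ and K3 treat U differently under the binary connectives.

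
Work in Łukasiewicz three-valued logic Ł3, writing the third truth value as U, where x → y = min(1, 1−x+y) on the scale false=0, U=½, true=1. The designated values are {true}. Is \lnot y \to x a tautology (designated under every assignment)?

No

Countermodel: y=U, x=false gives U, which is not designated.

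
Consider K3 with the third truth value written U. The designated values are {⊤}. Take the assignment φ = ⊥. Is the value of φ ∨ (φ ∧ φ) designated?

φ ∧ φ = ⊥ ∧ ⊥ = ⊥
φ ∨ (φ ∧ φ) = ⊥ ∨ ⊥ = ⊥
⊥ ∉ {⊤}.

No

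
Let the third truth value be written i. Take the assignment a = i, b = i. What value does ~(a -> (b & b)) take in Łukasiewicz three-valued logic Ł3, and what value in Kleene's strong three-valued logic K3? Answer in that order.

In Łukasiewicz three-valued logic Ł3: b & b = i & i = i
a -> (b & b) = i -> i = True
~(a -> (b & b)) = ~True = False
In Kleene's strong three-valued logic K3: b & b = i & i = i
a -> (b & b) = i -> i = i  [~i | i]
~(a -> (b & b)) = ~i = i
They differ because Łukasiewicz three-valued logic Ł3 and Kleene's strong three-valued logic K3 treat i differently under implication.

False; i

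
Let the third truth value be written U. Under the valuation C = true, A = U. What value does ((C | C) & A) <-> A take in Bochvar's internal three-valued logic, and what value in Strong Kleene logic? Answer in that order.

U; U

In Bochvar's internal three-valued logic: C | C = true | true = true
(C | C) & A = true & U = U
((C | C) & A) <-> A = U <-> U = U
In Strong Kleene logic: C | C = true | true = true
(C | C) & A = true & U = U
((C | C) & A) <-> A = U <-> U = U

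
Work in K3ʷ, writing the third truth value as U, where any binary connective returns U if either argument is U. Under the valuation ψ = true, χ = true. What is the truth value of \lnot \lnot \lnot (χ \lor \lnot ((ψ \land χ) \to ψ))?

false

ψ \land χ = true \land true = true
(ψ \land χ) \to ψ = true \to true = true
\lnot ((ψ \land χ) \to ψ) = \lnot true = false
χ \lor \lnot ((ψ \land χ) \to ψ) = true \lor false = true
\lnot (χ \lor \lnot ((ψ \land χ) \to ψ)) = \lnot true = false
\lnot \lnot (χ \lor \lnot ((ψ \land χ) \to ψ)) = \lnot false = true
\lnot \lnot \lnot (χ \lor \lnot ((ψ \land χ) \to ψ)) = \lnot true = false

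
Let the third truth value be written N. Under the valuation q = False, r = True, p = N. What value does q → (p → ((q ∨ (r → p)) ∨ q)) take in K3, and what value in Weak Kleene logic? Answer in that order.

In K3: r → p = True → N = N
q ∨ (r → p) = False ∨ N = N
(q ∨ (r → p)) ∨ q = N ∨ False = N
p → ((q ∨ (r → p)) ∨ q) = N → N = N
q → (p → ((q ∨ (r → p)) ∨ q)) = False → N = True
In Weak Kleene logic: r → p = True → N = N  [any arg is the third value ⇒ result is the third value]
q ∨ (r → p) = False ∨ N = N
(q ∨ (r → p)) ∨ q = N ∨ False = N
p → ((q ∨ (r → p)) ∨ q) = N → N = N
q → (p → ((q ∨ (r → p)) ∨ q)) = False → N = N
They differ because K3 and Weak Kleene logic treat N differently under the binary connectives.

True; N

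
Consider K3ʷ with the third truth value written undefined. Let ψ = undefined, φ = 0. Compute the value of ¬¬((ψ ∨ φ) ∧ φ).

undefined

ψ ∨ φ = undefined ∨ 0 = undefined
(ψ ∨ φ) ∧ φ = undefined ∧ 0 = undefined
¬((ψ ∨ φ) ∧ φ) = ¬undefined = undefined
¬¬((ψ ∨ φ) ∧ φ) = ¬undefined = undefined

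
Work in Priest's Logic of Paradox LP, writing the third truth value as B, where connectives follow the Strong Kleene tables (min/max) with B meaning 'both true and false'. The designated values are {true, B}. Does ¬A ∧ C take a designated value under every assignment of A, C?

No

Countermodel: A=true, C=true gives false, which is not designated.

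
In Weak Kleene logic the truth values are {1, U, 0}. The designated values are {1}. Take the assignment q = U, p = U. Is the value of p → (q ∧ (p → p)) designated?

p → p = U → U = U  [any arg is the third value ⇒ result is the third value]
q ∧ (p → p) = U ∧ U = U
p → (q ∧ (p → p)) = U → U = U
U ∉ {1}.

No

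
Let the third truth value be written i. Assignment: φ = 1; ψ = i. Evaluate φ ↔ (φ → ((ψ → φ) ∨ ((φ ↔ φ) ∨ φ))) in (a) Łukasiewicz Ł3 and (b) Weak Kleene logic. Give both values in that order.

In Łukasiewicz Ł3: ψ → φ = i → 1 = 1
φ ↔ φ = 1 ↔ 1 = 1
(φ ↔ φ) ∨ φ = 1 ∨ 1 = 1
(ψ → φ) ∨ ((φ ↔ φ) ∨ φ) = 1 ∨ 1 = 1
φ → ((ψ → φ) ∨ ((φ ↔ φ) ∨ φ)) = 1 → 1 = 1
φ ↔ (φ → ((ψ → φ) ∨ ((φ ↔ φ) ∨ φ))) = 1 ↔ 1 = 1
In Weak Kleene logic: ψ → φ = i → 1 = i  [any arg is the third value ⇒ result is the third value]
φ ↔ φ = 1 ↔ 1 = 1
(φ ↔ φ) ∨ φ = 1 ∨ 1 = 1
(ψ → φ) ∨ ((φ ↔ φ) ∨ φ) = i ∨ 1 = i
φ → ((ψ → φ) ∨ ((φ ↔ φ) ∨ φ)) = 1 → i = i
φ ↔ (φ → ((ψ → φ) ∨ ((φ ↔ φ) ∨ φ))) = 1 ↔ i = i
They differ because Łukasiewicz Ł3 and Weak Kleene logic treat i differently under the binary connectives.

1; i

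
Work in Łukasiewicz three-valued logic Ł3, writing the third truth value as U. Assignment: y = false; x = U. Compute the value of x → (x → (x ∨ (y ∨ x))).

true

y ∨ x = false ∨ U = U
x ∨ (y ∨ x) = U ∨ U = U
x → (x ∨ (y ∨ x)) = U → U = true
x → (x → (x ∨ (y ∨ x))) = U → true = true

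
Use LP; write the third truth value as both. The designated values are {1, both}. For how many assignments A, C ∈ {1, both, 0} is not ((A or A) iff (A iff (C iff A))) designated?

7

Of the 9 assignments, 7 give a value in {1, both}.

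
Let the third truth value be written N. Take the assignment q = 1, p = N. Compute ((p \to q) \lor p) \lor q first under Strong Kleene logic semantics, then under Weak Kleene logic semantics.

In Strong Kleene logic: p \to q = N \to 1 = 1  [\lnot N \lor 1]
(p \to q) \lor p = 1 \lor N = 1
((p \to q) \lor p) \lor q = 1 \lor 1 = 1
In Weak Kleene logic: p \to q = N \to 1 = N  [any arg is the third value ⇒ result is the third value]
(p \to q) \lor p = N \lor N = N
((p \to q) \lor p) \lor q = N \lor 1 = N
They differ because Strong Kleene logic and Weak Kleene logic treat N differently under the binary connectives.

1; N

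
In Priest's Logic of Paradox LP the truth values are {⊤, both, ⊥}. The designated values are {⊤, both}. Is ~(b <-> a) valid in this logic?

No

Countermodel: b=⊤, a=⊤ gives ⊥, which is not designated.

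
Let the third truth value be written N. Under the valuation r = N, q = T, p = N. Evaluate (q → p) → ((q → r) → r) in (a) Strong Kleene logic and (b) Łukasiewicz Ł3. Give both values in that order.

In Strong Kleene logic: q → p = T → N = N  [¬T ∨ N]
q → r = T → N = N
(q → r) → r = N → N = N
(q → p) → ((q → r) → r) = N → N = N
In Łukasiewicz Ł3: q → p = T → N = N
q → r = T → N = N
(q → r) → r = N → N = T
(q → p) → ((q → r) → r) = N → T = T
They differ because Strong Kleene logic and Łukasiewicz Ł3 treat N differently under implication.

N; T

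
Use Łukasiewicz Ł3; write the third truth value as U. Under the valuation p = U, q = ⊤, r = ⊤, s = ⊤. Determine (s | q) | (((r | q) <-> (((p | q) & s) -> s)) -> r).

⊤

s | q = ⊤ | ⊤ = ⊤
r | q = ⊤ | ⊤ = ⊤
p | q = U | ⊤ = ⊤
(p | q) & s = ⊤ & ⊤ = ⊤
((p | q) & s) -> s = ⊤ -> ⊤ = ⊤
(r | q) <-> (((p | q) & s) -> s) = ⊤ <-> ⊤ = ⊤
((r | q) <-> (((p | q) & s) -> s)) -> r = ⊤ -> ⊤ = ⊤
(s | q) | (((r | q) <-> (((p | q) & s) -> s)) -> r) = ⊤ | ⊤ = ⊤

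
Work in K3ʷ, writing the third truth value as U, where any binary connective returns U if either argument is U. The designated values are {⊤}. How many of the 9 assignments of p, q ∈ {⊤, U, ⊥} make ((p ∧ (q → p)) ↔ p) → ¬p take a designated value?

2

Designated under: (p=⊥, q=⊤); (p=⊥, q=⊥).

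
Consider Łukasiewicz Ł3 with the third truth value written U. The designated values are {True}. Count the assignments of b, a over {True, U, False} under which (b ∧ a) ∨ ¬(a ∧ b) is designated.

Of the 9 assignments, 6 give a value in {True}.

6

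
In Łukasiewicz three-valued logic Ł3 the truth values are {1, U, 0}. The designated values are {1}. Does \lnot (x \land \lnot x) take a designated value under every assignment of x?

No

Countermodel: x=U gives U, which is not designated.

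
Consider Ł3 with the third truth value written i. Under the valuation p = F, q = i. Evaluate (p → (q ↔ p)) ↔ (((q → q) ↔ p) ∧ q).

q ↔ p = i ↔ F = i  [1 − |½−0|]
p → (q ↔ p) = F → i = T
q → q = i → i = T
(q → q) ↔ p = T ↔ F = F
((q → q) ↔ p) ∧ q = F ∧ i = F
(p → (q ↔ p)) ↔ (((q → q) ↔ p) ∧ q) = T ↔ F = F

F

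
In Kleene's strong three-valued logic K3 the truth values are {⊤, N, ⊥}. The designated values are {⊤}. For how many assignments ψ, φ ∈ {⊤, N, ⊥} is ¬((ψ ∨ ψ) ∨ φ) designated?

Designated under: (ψ=⊥, φ=⊥).

1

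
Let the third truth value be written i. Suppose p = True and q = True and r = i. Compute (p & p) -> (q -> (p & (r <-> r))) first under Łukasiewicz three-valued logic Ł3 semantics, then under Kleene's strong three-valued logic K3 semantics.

In Łukasiewicz three-valued logic Ł3: p & p = True & True = True
r <-> r = i <-> i = True  [1 − |½−½|]
p & (r <-> r) = True & True = True
q -> (p & (r <-> r)) = True -> True = True
(p & p) -> (q -> (p & (r <-> r))) = True -> True = True
In Kleene's strong three-valued logic K3: p & p = True & True = True
r <-> r = i <-> i = i
p & (r <-> r) = True & i = i
q -> (p & (r <-> r)) = True -> i = i  [~True | i]
(p & p) -> (q -> (p & (r <-> r))) = True -> i = i
They differ because Łukasiewicz three-valued logic Ł3 and Kleene's strong three-valued logic K3 treat i differently under implication.

True; i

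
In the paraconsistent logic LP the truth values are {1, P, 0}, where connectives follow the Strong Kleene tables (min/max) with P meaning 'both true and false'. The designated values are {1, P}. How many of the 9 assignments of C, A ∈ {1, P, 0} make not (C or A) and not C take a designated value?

4

Designated under: (C=P, A=P); (C=P, A=0); (C=0, A=P); (C=0, A=0).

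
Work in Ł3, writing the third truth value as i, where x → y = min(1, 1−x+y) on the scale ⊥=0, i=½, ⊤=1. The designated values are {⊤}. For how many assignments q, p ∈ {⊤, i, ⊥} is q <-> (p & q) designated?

Of the 9 assignments, 6 give a value in {⊤}.

6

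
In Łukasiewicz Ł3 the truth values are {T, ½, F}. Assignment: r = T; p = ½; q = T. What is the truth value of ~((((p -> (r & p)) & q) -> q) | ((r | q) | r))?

F

r & p = T & ½ = ½
p -> (r & p) = ½ -> ½ = T  [min(1, 1−½+½)]
(p -> (r & p)) & q = T & T = T
((p -> (r & p)) & q) -> q = T -> T = T
r | q = T | T = T
(r | q) | r = T | T = T
(((p -> (r & p)) & q) -> q) | ((r | q) | r) = T | T = T
~((((p -> (r & p)) & q) -> q) | ((r | q) | r)) = ~T = F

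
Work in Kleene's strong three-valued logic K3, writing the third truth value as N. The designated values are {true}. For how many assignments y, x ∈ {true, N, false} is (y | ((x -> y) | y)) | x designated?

Of the 9 assignments, 7 give a value in {true}.

7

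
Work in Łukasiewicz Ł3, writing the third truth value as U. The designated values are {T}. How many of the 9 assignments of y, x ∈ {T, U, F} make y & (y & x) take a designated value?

1

Designated under: (y=T, x=T).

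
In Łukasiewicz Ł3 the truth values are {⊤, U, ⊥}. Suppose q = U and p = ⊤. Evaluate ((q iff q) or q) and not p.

⊥

q iff q = U iff U = ⊤  [1 − |½−½|]
(q iff q) or q = ⊤ or U = ⊤
not p = not ⊤ = ⊥
((q iff q) or q) and not p = ⊤ and ⊥ = ⊥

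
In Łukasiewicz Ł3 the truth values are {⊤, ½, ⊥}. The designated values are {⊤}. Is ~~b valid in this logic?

No

Countermodel: b=½ gives ½, which is not designated.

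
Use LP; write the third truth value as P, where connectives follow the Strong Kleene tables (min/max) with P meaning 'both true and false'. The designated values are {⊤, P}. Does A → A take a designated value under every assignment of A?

Yes

Every assignment of A over {⊤, P, ⊥} gives a value in {⊤, P}.
In particular, with A=P: A → A = P.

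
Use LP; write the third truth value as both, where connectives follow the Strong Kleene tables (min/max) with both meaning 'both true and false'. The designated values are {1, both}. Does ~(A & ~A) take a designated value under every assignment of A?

Every assignment of A over {1, both, 0} gives a value in {1, both}.
In particular, with A=both: ~(A & ~A) = both.

Yes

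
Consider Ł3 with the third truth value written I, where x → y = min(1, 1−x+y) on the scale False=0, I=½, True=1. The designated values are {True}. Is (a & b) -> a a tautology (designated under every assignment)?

Yes

Every assignment of a, b over {True, I, False} gives a value in {True}.
In particular, with a=I, b=I: (a & b) -> a = True.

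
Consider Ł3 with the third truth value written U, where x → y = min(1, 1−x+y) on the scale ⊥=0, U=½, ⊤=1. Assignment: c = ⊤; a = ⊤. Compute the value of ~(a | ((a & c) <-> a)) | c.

a & c = ⊤ & ⊤ = ⊤
(a & c) <-> a = ⊤ <-> ⊤ = ⊤
a | ((a & c) <-> a) = ⊤ | ⊤ = ⊤
~(a | ((a & c) <-> a)) = ~⊤ = ⊥
~(a | ((a & c) <-> a)) | c = ⊥ | ⊤ = ⊤

⊤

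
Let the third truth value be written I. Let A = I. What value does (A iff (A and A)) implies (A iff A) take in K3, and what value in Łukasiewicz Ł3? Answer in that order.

In K3: A and A = I and I = I
A iff (A and A) = I iff I = I
A iff A = I iff I = I
(A iff (A and A)) implies (A iff A) = I implies I = I  [not I or I]
In Łukasiewicz Ł3: A and A = I and I = I
A iff (A and A) = I iff I = ⊤
A iff A = I iff I = ⊤
(A iff (A and A)) implies (A iff A) = ⊤ implies ⊤ = ⊤
They differ because K3 and Łukasiewicz Ł3 treat I differently under implication.

I; ⊤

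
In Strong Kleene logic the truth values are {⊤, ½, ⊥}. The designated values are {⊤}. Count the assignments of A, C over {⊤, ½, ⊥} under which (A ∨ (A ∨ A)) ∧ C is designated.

Designated under: (A=⊤, C=⊤).

1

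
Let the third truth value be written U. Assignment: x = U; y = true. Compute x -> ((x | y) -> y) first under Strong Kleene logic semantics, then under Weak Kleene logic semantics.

In Strong Kleene logic: x | y = U | true = true
(x | y) -> y = true -> true = true
x -> ((x | y) -> y) = U -> true = true
In Weak Kleene logic: x | y = U | true = U
(x | y) -> y = U -> true = U  [any arg is the third value ⇒ result is the third value]
x -> ((x | y) -> y) = U -> U = U
They differ because Strong Kleene logic and Weak Kleene logic treat U differently under the binary connectives.

true; U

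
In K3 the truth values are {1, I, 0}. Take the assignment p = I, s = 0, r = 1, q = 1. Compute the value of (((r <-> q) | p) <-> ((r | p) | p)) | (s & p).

r <-> q = 1 <-> 1 = 1
(r <-> q) | p = 1 | I = 1
r | p = 1 | I = 1
(r | p) | p = 1 | I = 1
((r <-> q) | p) <-> ((r | p) | p) = 1 <-> 1 = 1
s & p = 0 & I = 0
(((r <-> q) | p) <-> ((r | p) | p)) | (s & p) = 1 | 0 = 1

1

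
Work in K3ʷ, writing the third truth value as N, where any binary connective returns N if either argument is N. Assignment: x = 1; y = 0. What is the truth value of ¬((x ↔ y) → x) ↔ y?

1

x ↔ y = 1 ↔ 0 = 0
(x ↔ y) → x = 0 → 1 = 1
¬((x ↔ y) → x) = ¬1 = 0
¬((x ↔ y) → x) ↔ y = 0 ↔ 0 = 1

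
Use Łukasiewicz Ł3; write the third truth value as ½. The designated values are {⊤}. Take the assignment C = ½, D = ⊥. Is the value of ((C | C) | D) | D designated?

No

C | C = ½ | ½ = ½
(C | C) | D = ½ | ⊥ = ½
((C | C) | D) | D = ½ | ⊥ = ½
½ ∉ {⊤}.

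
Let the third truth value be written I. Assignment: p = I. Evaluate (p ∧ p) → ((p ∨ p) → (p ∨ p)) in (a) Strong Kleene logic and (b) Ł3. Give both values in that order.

I; True

In Strong Kleene logic: p ∧ p = I ∧ I = I
p ∨ p = I ∨ I = I
p ∨ p = I ∨ I = I
(p ∨ p) → (p ∨ p) = I → I = I  [¬I ∨ I]
(p ∧ p) → ((p ∨ p) → (p ∨ p)) = I → I = I
In Ł3: p ∧ p = I ∧ I = I
p ∨ p = I ∨ I = I
p ∨ p = I ∨ I = I
(p ∨ p) → (p ∨ p) = I → I = True  [min(1, 1−½+½)]
(p ∧ p) → ((p ∨ p) → (p ∨ p)) = I → True = True
They differ because Strong Kleene logic and Ł3 treat I differently under implication.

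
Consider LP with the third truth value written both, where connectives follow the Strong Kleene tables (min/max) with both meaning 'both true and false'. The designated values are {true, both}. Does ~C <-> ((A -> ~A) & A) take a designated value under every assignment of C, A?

No

Countermodel: C=false, A=true gives false, which is not designated.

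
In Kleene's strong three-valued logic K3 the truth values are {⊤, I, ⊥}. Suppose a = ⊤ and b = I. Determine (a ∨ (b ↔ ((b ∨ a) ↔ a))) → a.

⊤

b ∨ a = I ∨ ⊤ = ⊤
(b ∨ a) ↔ a = ⊤ ↔ ⊤ = ⊤
b ↔ ((b ∨ a) ↔ a) = I ↔ ⊤ = I
a ∨ (b ↔ ((b ∨ a) ↔ a)) = ⊤ ∨ I = ⊤
(a ∨ (b ↔ ((b ∨ a) ↔ a))) → a = ⊤ → ⊤ = ⊤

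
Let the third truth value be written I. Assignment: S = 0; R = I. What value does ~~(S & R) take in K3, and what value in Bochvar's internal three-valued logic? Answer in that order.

In K3: S & R = 0 & I = 0
~(S & R) = ~0 = 1
~~(S & R) = ~1 = 0
In Bochvar's internal three-valued logic: S & R = 0 & I = I
~(S & R) = ~I = I
~~(S & R) = ~I = I
They differ because K3 and Bochvar's internal three-valued logic treat I differently under the binary connectives.

0; I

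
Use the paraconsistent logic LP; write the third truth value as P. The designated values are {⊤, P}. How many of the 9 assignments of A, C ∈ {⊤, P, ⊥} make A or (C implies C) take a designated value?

9

Of the 9 assignments, 9 give a value in {⊤, P}.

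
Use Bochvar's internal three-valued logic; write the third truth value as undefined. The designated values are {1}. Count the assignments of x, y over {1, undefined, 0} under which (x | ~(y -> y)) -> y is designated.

3

Designated under: (x=1, y=1); (x=0, y=1); (x=0, y=0).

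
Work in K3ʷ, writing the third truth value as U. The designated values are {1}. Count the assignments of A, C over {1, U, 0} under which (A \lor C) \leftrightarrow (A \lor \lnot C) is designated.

Designated under: (A=1, C=1); (A=1, C=0).

2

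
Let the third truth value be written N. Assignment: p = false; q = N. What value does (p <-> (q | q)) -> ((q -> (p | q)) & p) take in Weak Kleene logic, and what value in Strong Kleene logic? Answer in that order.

N; N

In Weak Kleene logic: q | q = N | N = N
p <-> (q | q) = false <-> N = N
p | q = false | N = N
q -> (p | q) = N -> N = N  [any arg is the third value ⇒ result is the third value]
(q -> (p | q)) & p = N & false = N
(p <-> (q | q)) -> ((q -> (p | q)) & p) = N -> N = N
In Strong Kleene logic: q | q = N | N = N
p <-> (q | q) = false <-> N = N
p | q = false | N = N
q -> (p | q) = N -> N = N  [~N | N]
(q -> (p | q)) & p = N & false = false
(p <-> (q | q)) -> ((q -> (p | q)) & p) = N -> false = N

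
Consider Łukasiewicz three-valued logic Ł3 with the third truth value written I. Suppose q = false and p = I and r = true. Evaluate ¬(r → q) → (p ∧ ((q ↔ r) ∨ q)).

false

r → q = true → false = false
¬(r → q) = ¬false = true
q ↔ r = false ↔ true = false
(q ↔ r) ∨ q = false ∨ false = false
p ∧ ((q ↔ r) ∨ q) = I ∧ false = false
¬(r → q) → (p ∧ ((q ↔ r) ∨ q)) = true → false = false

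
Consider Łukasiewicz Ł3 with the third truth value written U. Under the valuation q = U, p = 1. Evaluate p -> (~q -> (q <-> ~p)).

1

~q = ~U = U
~p = ~1 = 0
q <-> ~p = U <-> 0 = U
~q -> (q <-> ~p) = U -> U = 1
p -> (~q -> (q <-> ~p)) = 1 -> 1 = 1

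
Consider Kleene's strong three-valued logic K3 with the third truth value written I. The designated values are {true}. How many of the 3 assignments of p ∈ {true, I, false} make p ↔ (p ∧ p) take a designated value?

p=true: true ✓
p=I: I ·
p=false: true ✓

2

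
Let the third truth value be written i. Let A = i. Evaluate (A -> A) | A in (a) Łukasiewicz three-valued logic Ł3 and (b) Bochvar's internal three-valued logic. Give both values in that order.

1; i

In Łukasiewicz three-valued logic Ł3: A -> A = i -> i = 1  [min(1, 1−½+½)]
(A -> A) | A = 1 | i = 1
In Bochvar's internal three-valued logic: A -> A = i -> i = i
(A -> A) | A = i | i = i
They differ because Łukasiewicz three-valued logic Ł3 and Bochvar's internal three-valued logic treat i differently under the binary connectives.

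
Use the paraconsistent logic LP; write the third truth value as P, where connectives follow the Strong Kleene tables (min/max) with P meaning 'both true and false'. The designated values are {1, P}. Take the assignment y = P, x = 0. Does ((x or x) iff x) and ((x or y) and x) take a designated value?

No

x or x = 0 or 0 = 0
(x or x) iff x = 0 iff 0 = 1
x or y = 0 or P = P
(x or y) and x = P and 0 = 0
((x or x) iff x) and ((x or y) and x) = 1 and 0 = 0
0 ∉ {1, P}.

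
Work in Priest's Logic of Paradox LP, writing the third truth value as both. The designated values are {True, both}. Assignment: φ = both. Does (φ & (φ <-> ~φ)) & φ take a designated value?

~φ = ~both = both
φ <-> ~φ = both <-> both = both
φ & (φ <-> ~φ) = both & both = both
(φ & (φ <-> ~φ)) & φ = both & both = both
both ∈ {True, both}.

Yes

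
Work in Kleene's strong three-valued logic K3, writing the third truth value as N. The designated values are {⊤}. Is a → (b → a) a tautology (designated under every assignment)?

No

Countermodel: a=N, b=⊤ gives N, which is not designated.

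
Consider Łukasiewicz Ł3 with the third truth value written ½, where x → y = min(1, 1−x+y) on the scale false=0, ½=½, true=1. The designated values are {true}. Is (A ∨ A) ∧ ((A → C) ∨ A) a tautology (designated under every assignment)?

Countermodel: A=½, C=true gives ½, which is not designated.

No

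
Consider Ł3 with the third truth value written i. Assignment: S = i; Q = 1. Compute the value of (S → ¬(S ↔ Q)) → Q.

1

S ↔ Q = i ↔ 1 = i  [1 − |½−1|]
¬(S ↔ Q) = ¬i = i
S → ¬(S ↔ Q) = i → i = 1
(S → ¬(S ↔ Q)) → Q = 1 → 1 = 1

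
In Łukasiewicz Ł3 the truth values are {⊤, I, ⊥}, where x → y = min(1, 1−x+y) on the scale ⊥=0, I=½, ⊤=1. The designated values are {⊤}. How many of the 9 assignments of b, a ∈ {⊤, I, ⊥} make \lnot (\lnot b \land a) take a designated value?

5

Of the 9 assignments, 5 give a value in {⊤}.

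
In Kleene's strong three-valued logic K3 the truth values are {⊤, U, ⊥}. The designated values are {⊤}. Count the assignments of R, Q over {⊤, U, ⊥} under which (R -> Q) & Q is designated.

3

Designated under: (R=⊤, Q=⊤); (R=U, Q=⊤); (R=⊥, Q=⊤).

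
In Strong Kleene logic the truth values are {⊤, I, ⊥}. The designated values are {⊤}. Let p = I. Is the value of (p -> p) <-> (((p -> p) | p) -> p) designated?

No

p -> p = I -> I = I  [~I | I]
p -> p = I -> I = I
(p -> p) | p = I | I = I
((p -> p) | p) -> p = I -> I = I
(p -> p) <-> (((p -> p) | p) -> p) = I <-> I = I
I ∉ {⊤}.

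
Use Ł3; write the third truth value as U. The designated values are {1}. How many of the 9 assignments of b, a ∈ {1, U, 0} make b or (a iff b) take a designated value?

Of the 9 assignments, 5 give a value in {1}.

5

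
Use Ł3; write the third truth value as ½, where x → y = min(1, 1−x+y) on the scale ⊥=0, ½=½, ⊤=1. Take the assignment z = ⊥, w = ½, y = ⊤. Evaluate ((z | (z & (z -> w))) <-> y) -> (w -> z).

z -> w = ⊥ -> ½ = ⊤  [min(1, 1−0+½)]
z & (z -> w) = ⊥ & ⊤ = ⊥
z | (z & (z -> w)) = ⊥ | ⊥ = ⊥
(z | (z & (z -> w))) <-> y = ⊥ <-> ⊤ = ⊥
w -> z = ½ -> ⊥ = ½
((z | (z & (z -> w))) <-> y) -> (w -> z) = ⊥ -> ½ = ⊤

⊤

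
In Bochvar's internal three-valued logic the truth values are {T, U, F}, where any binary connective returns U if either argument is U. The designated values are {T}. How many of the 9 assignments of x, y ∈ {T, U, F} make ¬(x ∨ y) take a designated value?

Designated under: (x=F, y=F).

1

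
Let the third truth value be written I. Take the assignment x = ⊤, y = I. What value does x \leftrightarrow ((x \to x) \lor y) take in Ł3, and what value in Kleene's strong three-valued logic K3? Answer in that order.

In Ł3: x \to x = ⊤ \to ⊤ = ⊤
(x \to x) \lor y = ⊤ \lor I = ⊤
x \leftrightarrow ((x \to x) \lor y) = ⊤ \leftrightarrow ⊤ = ⊤
In Kleene's strong three-valued logic K3: x \to x = ⊤ \to ⊤ = ⊤
(x \to x) \lor y = ⊤ \lor I = ⊤
x \leftrightarrow ((x \to x) \lor y) = ⊤ \leftrightarrow ⊤ = ⊤

⊤; ⊤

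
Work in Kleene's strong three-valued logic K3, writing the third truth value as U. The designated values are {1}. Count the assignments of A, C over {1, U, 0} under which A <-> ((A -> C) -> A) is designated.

6

Of the 9 assignments, 6 give a value in {1}.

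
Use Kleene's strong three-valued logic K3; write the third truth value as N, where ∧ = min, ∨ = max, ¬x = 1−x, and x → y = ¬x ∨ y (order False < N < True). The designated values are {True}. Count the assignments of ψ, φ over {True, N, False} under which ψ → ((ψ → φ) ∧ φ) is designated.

5

Of the 9 assignments, 5 give a value in {True}.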